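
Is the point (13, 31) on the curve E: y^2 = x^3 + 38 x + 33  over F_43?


Check whether y^2 = x^3 + 38 x + 33 (mod 43) for (x, y) = (13, 31).
LHS: y^2 = 31^2 mod 43 = 15
RHS: x^3 + 38 x + 33 = 13^3 + 38*13 + 33 mod 43 = 15
LHS = RHS

Yes, on the curve


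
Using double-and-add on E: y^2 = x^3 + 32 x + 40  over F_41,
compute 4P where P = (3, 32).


k = 4 = 100_2 (binary, LSB first: 001)
Double-and-add from P = (3, 32):
  bit 0 = 0: acc unchanged = O
  bit 1 = 0: acc unchanged = O
  bit 2 = 1: acc = O + (33, 16) = (33, 16)

4P = (33, 16)


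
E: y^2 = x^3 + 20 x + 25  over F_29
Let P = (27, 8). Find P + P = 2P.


Doubling: s = (3 x1^2 + a) / (2 y1)
s = (3*27^2 + 20) / (2*8) mod 29 = 2
x3 = s^2 - 2 x1 mod 29 = 2^2 - 2*27 = 8
y3 = s (x1 - x3) - y1 mod 29 = 2 * (27 - 8) - 8 = 1

2P = (8, 1)


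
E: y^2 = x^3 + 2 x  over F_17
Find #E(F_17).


For each x in F_17, count y with y^2 = x^3 + 2 x + 0 mod 17:
  x = 0: RHS = 0, y in [0]  -> 1 point(s)
  x = 3: RHS = 16, y in [4, 13]  -> 2 point(s)
  x = 4: RHS = 4, y in [2, 15]  -> 2 point(s)
  x = 5: RHS = 16, y in [4, 13]  -> 2 point(s)
  x = 7: RHS = 0, y in [0]  -> 1 point(s)
  x = 8: RHS = 1, y in [1, 16]  -> 2 point(s)
  x = 9: RHS = 16, y in [4, 13]  -> 2 point(s)
  x = 10: RHS = 0, y in [0]  -> 1 point(s)
  x = 12: RHS = 1, y in [1, 16]  -> 2 point(s)
  x = 13: RHS = 13, y in [8, 9]  -> 2 point(s)
  x = 14: RHS = 1, y in [1, 16]  -> 2 point(s)
Affine points: 19. Add the point at infinity: total = 20.

#E(F_17) = 20


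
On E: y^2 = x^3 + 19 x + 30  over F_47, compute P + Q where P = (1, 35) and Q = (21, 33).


P != Q, so use the chord formula.
s = (y2 - y1) / (x2 - x1) = (45) / (20) mod 47 = 14
x3 = s^2 - x1 - x2 mod 47 = 14^2 - 1 - 21 = 33
y3 = s (x1 - x3) - y1 mod 47 = 14 * (1 - 33) - 35 = 34

P + Q = (33, 34)


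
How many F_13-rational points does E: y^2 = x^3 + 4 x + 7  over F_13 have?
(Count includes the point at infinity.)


For each x in F_13, count y with y^2 = x^3 + 4 x + 7 mod 13:
  x = 1: RHS = 12, y in [5, 8]  -> 2 point(s)
  x = 2: RHS = 10, y in [6, 7]  -> 2 point(s)
  x = 4: RHS = 9, y in [3, 10]  -> 2 point(s)
  x = 5: RHS = 9, y in [3, 10]  -> 2 point(s)
  x = 6: RHS = 0, y in [0]  -> 1 point(s)
  x = 7: RHS = 1, y in [1, 12]  -> 2 point(s)
  x = 11: RHS = 4, y in [2, 11]  -> 2 point(s)
Affine points: 13. Add the point at infinity: total = 14.

#E(F_13) = 14


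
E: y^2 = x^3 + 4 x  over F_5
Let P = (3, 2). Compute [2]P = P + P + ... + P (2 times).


k = 2 = 10_2 (binary, LSB first: 01)
Double-and-add from P = (3, 2):
  bit 0 = 0: acc unchanged = O
  bit 1 = 1: acc = O + (0, 0) = (0, 0)

2P = (0, 0)


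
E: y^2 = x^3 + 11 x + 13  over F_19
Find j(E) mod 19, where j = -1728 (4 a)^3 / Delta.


Delta = -16(4 a^3 + 27 b^2) mod 19 = 2
-1728 * (4 a)^3 = -1728 * (4*11)^3 mod 19 = 7
j = 7 * 2^(-1) mod 19 = 13

j = 13 (mod 19)


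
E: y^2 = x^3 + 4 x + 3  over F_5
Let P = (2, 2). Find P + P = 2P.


Doubling: s = (3 x1^2 + a) / (2 y1)
s = (3*2^2 + 4) / (2*2) mod 5 = 4
x3 = s^2 - 2 x1 mod 5 = 4^2 - 2*2 = 2
y3 = s (x1 - x3) - y1 mod 5 = 4 * (2 - 2) - 2 = 3

2P = (2, 3)


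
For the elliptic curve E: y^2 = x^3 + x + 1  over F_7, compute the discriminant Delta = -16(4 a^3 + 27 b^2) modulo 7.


4 a^3 + 27 b^2 = 4*1^3 + 27*1^2 = 4 + 27 = 31
Delta = -16 * (31) = -496
Delta mod 7 = 1

Delta = 1 (mod 7)


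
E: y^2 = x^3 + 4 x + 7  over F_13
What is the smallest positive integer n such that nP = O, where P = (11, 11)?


Compute successive multiples of P until we hit O:
  1P = (11, 11)
  2P = (7, 12)
  3P = (4, 10)
  4P = (2, 7)
  5P = (1, 5)
  6P = (5, 3)
  7P = (6, 0)
  8P = (5, 10)
  ... (continuing to 14P)
  14P = O

ord(P) = 14


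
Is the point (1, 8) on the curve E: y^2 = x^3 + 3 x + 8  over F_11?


Check whether y^2 = x^3 + 3 x + 8 (mod 11) for (x, y) = (1, 8).
LHS: y^2 = 8^2 mod 11 = 9
RHS: x^3 + 3 x + 8 = 1^3 + 3*1 + 8 mod 11 = 1
LHS != RHS

No, not on the curve


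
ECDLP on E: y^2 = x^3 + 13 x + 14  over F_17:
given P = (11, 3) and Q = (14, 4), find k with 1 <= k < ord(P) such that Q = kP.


Enumerate multiples of P until we hit Q = (14, 4):
  1P = (11, 3)
  2P = (14, 13)
  3P = (5, 0)
  4P = (14, 4)
Match found at i = 4.

k = 4


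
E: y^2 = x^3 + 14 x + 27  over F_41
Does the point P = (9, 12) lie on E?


Check whether y^2 = x^3 + 14 x + 27 (mod 41) for (x, y) = (9, 12).
LHS: y^2 = 12^2 mod 41 = 21
RHS: x^3 + 14 x + 27 = 9^3 + 14*9 + 27 mod 41 = 21
LHS = RHS

Yes, on the curve


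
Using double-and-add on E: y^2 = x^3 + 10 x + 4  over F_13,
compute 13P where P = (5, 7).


k = 13 = 1101_2 (binary, LSB first: 1011)
Double-and-add from P = (5, 7):
  bit 0 = 1: acc = O + (5, 7) = (5, 7)
  bit 1 = 0: acc unchanged = (5, 7)
  bit 2 = 1: acc = (5, 7) + (3, 10) = (4, 11)
  bit 3 = 1: acc = (4, 11) + (10, 5) = (0, 11)

13P = (0, 11)


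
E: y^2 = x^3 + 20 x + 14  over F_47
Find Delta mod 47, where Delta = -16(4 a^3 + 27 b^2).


4 a^3 + 27 b^2 = 4*20^3 + 27*14^2 = 32000 + 5292 = 37292
Delta = -16 * (37292) = -596672
Delta mod 47 = 40

Delta = 40 (mod 47)


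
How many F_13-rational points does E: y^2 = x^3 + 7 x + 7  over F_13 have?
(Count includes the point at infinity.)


For each x in F_13, count y with y^2 = x^3 + 7 x + 7 mod 13:
  x = 2: RHS = 3, y in [4, 9]  -> 2 point(s)
  x = 3: RHS = 3, y in [4, 9]  -> 2 point(s)
  x = 7: RHS = 9, y in [3, 10]  -> 2 point(s)
  x = 8: RHS = 3, y in [4, 9]  -> 2 point(s)
  x = 12: RHS = 12, y in [5, 8]  -> 2 point(s)
Affine points: 10. Add the point at infinity: total = 11.

#E(F_13) = 11


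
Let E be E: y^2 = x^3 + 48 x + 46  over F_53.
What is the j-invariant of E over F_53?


Delta = -16(4 a^3 + 27 b^2) mod 53 = 29
-1728 * (4 a)^3 = -1728 * (4*48)^3 mod 53 = 10
j = 10 * 29^(-1) mod 53 = 4

j = 4 (mod 53)


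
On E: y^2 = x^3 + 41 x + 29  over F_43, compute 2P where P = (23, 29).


Doubling: s = (3 x1^2 + a) / (2 y1)
s = (3*23^2 + 41) / (2*29) mod 43 = 34
x3 = s^2 - 2 x1 mod 43 = 34^2 - 2*23 = 35
y3 = s (x1 - x3) - y1 mod 43 = 34 * (23 - 35) - 29 = 36

2P = (35, 36)


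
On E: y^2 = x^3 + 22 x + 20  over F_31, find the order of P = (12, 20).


Compute successive multiples of P until we hit O:
  1P = (12, 20)
  2P = (15, 25)
  3P = (24, 22)
  4P = (20, 20)
  5P = (30, 11)
  6P = (28, 19)
  7P = (26, 8)
  8P = (26, 23)
  ... (continuing to 15P)
  15P = O

ord(P) = 15


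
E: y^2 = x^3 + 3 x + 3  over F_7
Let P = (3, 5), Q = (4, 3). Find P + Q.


P != Q, so use the chord formula.
s = (y2 - y1) / (x2 - x1) = (5) / (1) mod 7 = 5
x3 = s^2 - x1 - x2 mod 7 = 5^2 - 3 - 4 = 4
y3 = s (x1 - x3) - y1 mod 7 = 5 * (3 - 4) - 5 = 4

P + Q = (4, 4)


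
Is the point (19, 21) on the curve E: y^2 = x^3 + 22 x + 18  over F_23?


Check whether y^2 = x^3 + 22 x + 18 (mod 23) for (x, y) = (19, 21).
LHS: y^2 = 21^2 mod 23 = 4
RHS: x^3 + 22 x + 18 = 19^3 + 22*19 + 18 mod 23 = 4
LHS = RHS

Yes, on the curve


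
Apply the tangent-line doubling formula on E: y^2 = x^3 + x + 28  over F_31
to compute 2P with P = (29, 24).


Doubling: s = (3 x1^2 + a) / (2 y1)
s = (3*29^2 + 1) / (2*24) mod 31 = 19
x3 = s^2 - 2 x1 mod 31 = 19^2 - 2*29 = 24
y3 = s (x1 - x3) - y1 mod 31 = 19 * (29 - 24) - 24 = 9

2P = (24, 9)


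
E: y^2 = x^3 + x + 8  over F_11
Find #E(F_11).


For each x in F_11, count y with y^2 = x^3 + 1 x + 8 mod 11:
  x = 3: RHS = 5, y in [4, 7]  -> 2 point(s)
  x = 8: RHS = 0, y in [0]  -> 1 point(s)
  x = 9: RHS = 9, y in [3, 8]  -> 2 point(s)
Affine points: 5. Add the point at infinity: total = 6.

#E(F_11) = 6


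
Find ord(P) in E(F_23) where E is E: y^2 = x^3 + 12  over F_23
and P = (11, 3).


Compute successive multiples of P until we hit O:
  1P = (11, 3)
  2P = (10, 0)
  3P = (11, 20)
  4P = O

ord(P) = 4


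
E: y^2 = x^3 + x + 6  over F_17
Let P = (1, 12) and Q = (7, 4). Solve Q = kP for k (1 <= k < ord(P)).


Enumerate multiples of P until we hit Q = (7, 4):
  1P = (1, 12)
  2P = (7, 4)
Match found at i = 2.

k = 2


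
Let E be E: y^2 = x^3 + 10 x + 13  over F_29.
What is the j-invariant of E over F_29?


Delta = -16(4 a^3 + 27 b^2) mod 29 = 17
-1728 * (4 a)^3 = -1728 * (4*10)^3 mod 29 = 22
j = 22 * 17^(-1) mod 29 = 3

j = 3 (mod 29)


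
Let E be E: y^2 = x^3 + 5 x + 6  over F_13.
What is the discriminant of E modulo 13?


4 a^3 + 27 b^2 = 4*5^3 + 27*6^2 = 500 + 972 = 1472
Delta = -16 * (1472) = -23552
Delta mod 13 = 4

Delta = 4 (mod 13)


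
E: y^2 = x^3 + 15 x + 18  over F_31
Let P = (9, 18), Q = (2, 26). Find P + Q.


P != Q, so use the chord formula.
s = (y2 - y1) / (x2 - x1) = (8) / (24) mod 31 = 21
x3 = s^2 - x1 - x2 mod 31 = 21^2 - 9 - 2 = 27
y3 = s (x1 - x3) - y1 mod 31 = 21 * (9 - 27) - 18 = 7

P + Q = (27, 7)


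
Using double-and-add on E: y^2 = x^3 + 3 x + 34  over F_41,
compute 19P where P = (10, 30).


k = 19 = 10011_2 (binary, LSB first: 11001)
Double-and-add from P = (10, 30):
  bit 0 = 1: acc = O + (10, 30) = (10, 30)
  bit 1 = 1: acc = (10, 30) + (30, 33) = (37, 9)
  bit 2 = 0: acc unchanged = (37, 9)
  bit 3 = 0: acc unchanged = (37, 9)
  bit 4 = 1: acc = (37, 9) + (18, 37) = (11, 39)

19P = (11, 39)


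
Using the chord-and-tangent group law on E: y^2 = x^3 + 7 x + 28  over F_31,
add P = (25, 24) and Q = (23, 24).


P != Q, so use the chord formula.
s = (y2 - y1) / (x2 - x1) = (0) / (29) mod 31 = 0
x3 = s^2 - x1 - x2 mod 31 = 0^2 - 25 - 23 = 14
y3 = s (x1 - x3) - y1 mod 31 = 0 * (25 - 14) - 24 = 7

P + Q = (14, 7)


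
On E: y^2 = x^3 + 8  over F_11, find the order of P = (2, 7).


Compute successive multiples of P until we hit O:
  1P = (2, 7)
  2P = (1, 8)
  3P = (9, 0)
  4P = (1, 3)
  5P = (2, 4)
  6P = O

ord(P) = 6


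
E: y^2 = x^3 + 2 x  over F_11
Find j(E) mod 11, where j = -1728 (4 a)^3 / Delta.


Delta = -16(4 a^3 + 27 b^2) mod 11 = 5
-1728 * (4 a)^3 = -1728 * (4*2)^3 mod 11 = 5
j = 5 * 5^(-1) mod 11 = 1

j = 1 (mod 11)


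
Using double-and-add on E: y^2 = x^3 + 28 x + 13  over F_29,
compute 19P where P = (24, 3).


k = 19 = 10011_2 (binary, LSB first: 11001)
Double-and-add from P = (24, 3):
  bit 0 = 1: acc = O + (24, 3) = (24, 3)
  bit 1 = 1: acc = (24, 3) + (1, 10) = (11, 17)
  bit 2 = 0: acc unchanged = (11, 17)
  bit 3 = 0: acc unchanged = (11, 17)
  bit 4 = 1: acc = (11, 17) + (0, 19) = (13, 15)

19P = (13, 15)


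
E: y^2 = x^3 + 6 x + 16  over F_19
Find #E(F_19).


For each x in F_19, count y with y^2 = x^3 + 6 x + 16 mod 19:
  x = 0: RHS = 16, y in [4, 15]  -> 2 point(s)
  x = 1: RHS = 4, y in [2, 17]  -> 2 point(s)
  x = 2: RHS = 17, y in [6, 13]  -> 2 point(s)
  x = 3: RHS = 4, y in [2, 17]  -> 2 point(s)
  x = 4: RHS = 9, y in [3, 16]  -> 2 point(s)
  x = 5: RHS = 0, y in [0]  -> 1 point(s)
  x = 8: RHS = 6, y in [5, 14]  -> 2 point(s)
  x = 9: RHS = 1, y in [1, 18]  -> 2 point(s)
  x = 11: RHS = 7, y in [8, 11]  -> 2 point(s)
  x = 12: RHS = 11, y in [7, 12]  -> 2 point(s)
  x = 13: RHS = 11, y in [7, 12]  -> 2 point(s)
  x = 15: RHS = 4, y in [2, 17]  -> 2 point(s)
  x = 16: RHS = 9, y in [3, 16]  -> 2 point(s)
  x = 18: RHS = 9, y in [3, 16]  -> 2 point(s)
Affine points: 27. Add the point at infinity: total = 28.

#E(F_19) = 28


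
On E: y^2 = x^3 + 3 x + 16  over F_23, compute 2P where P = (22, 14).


Doubling: s = (3 x1^2 + a) / (2 y1)
s = (3*22^2 + 3) / (2*14) mod 23 = 15
x3 = s^2 - 2 x1 mod 23 = 15^2 - 2*22 = 20
y3 = s (x1 - x3) - y1 mod 23 = 15 * (22 - 20) - 14 = 16

2P = (20, 16)


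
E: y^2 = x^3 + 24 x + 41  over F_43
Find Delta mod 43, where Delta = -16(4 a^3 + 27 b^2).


4 a^3 + 27 b^2 = 4*24^3 + 27*41^2 = 55296 + 45387 = 100683
Delta = -16 * (100683) = -1610928
Delta mod 43 = 24

Delta = 24 (mod 43)


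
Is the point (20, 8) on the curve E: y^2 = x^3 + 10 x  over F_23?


Check whether y^2 = x^3 + 10 x + 0 (mod 23) for (x, y) = (20, 8).
LHS: y^2 = 8^2 mod 23 = 18
RHS: x^3 + 10 x + 0 = 20^3 + 10*20 + 0 mod 23 = 12
LHS != RHS

No, not on the curve


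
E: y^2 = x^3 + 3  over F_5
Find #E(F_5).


For each x in F_5, count y with y^2 = x^3 + 0 x + 3 mod 5:
  x = 1: RHS = 4, y in [2, 3]  -> 2 point(s)
  x = 2: RHS = 1, y in [1, 4]  -> 2 point(s)
  x = 3: RHS = 0, y in [0]  -> 1 point(s)
Affine points: 5. Add the point at infinity: total = 6.

#E(F_5) = 6


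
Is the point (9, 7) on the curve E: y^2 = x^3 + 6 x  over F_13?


Check whether y^2 = x^3 + 6 x + 0 (mod 13) for (x, y) = (9, 7).
LHS: y^2 = 7^2 mod 13 = 10
RHS: x^3 + 6 x + 0 = 9^3 + 6*9 + 0 mod 13 = 3
LHS != RHS

No, not on the curve


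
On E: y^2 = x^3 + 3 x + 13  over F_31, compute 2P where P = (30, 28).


Doubling: s = (3 x1^2 + a) / (2 y1)
s = (3*30^2 + 3) / (2*28) mod 31 = 30
x3 = s^2 - 2 x1 mod 31 = 30^2 - 2*30 = 3
y3 = s (x1 - x3) - y1 mod 31 = 30 * (30 - 3) - 28 = 7

2P = (3, 7)


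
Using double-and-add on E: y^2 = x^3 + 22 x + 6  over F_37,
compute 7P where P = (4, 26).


k = 7 = 111_2 (binary, LSB first: 111)
Double-and-add from P = (4, 26):
  bit 0 = 1: acc = O + (4, 26) = (4, 26)
  bit 1 = 1: acc = (4, 26) + (22, 1) = (32, 17)
  bit 2 = 1: acc = (32, 17) + (2, 13) = (29, 13)

7P = (29, 13)


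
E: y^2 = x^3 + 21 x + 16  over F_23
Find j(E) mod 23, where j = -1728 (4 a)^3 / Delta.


Delta = -16(4 a^3 + 27 b^2) mod 23 = 21
-1728 * (4 a)^3 = -1728 * (4*21)^3 mod 23 = 18
j = 18 * 21^(-1) mod 23 = 14

j = 14 (mod 23)


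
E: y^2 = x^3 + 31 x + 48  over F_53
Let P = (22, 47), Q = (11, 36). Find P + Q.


P != Q, so use the chord formula.
s = (y2 - y1) / (x2 - x1) = (42) / (42) mod 53 = 1
x3 = s^2 - x1 - x2 mod 53 = 1^2 - 22 - 11 = 21
y3 = s (x1 - x3) - y1 mod 53 = 1 * (22 - 21) - 47 = 7

P + Q = (21, 7)


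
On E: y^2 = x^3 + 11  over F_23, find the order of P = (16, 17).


Compute successive multiples of P until we hit O:
  1P = (16, 17)
  2P = (16, 6)
  3P = O

ord(P) = 3


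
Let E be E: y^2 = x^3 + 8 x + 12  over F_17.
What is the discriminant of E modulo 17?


4 a^3 + 27 b^2 = 4*8^3 + 27*12^2 = 2048 + 3888 = 5936
Delta = -16 * (5936) = -94976
Delta mod 17 = 3

Delta = 3 (mod 17)


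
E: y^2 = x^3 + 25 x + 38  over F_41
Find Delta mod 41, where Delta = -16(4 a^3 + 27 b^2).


4 a^3 + 27 b^2 = 4*25^3 + 27*38^2 = 62500 + 38988 = 101488
Delta = -16 * (101488) = -1623808
Delta mod 41 = 38

Delta = 38 (mod 41)


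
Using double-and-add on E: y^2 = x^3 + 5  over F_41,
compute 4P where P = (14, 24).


k = 4 = 100_2 (binary, LSB first: 001)
Double-and-add from P = (14, 24):
  bit 0 = 0: acc unchanged = O
  bit 1 = 0: acc unchanged = O
  bit 2 = 1: acc = O + (23, 6) = (23, 6)

4P = (23, 6)


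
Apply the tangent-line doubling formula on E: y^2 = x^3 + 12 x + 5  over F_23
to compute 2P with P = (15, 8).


Doubling: s = (3 x1^2 + a) / (2 y1)
s = (3*15^2 + 12) / (2*8) mod 23 = 7
x3 = s^2 - 2 x1 mod 23 = 7^2 - 2*15 = 19
y3 = s (x1 - x3) - y1 mod 23 = 7 * (15 - 19) - 8 = 10

2P = (19, 10)


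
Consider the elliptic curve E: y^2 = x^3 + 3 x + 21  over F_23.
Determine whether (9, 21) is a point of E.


Check whether y^2 = x^3 + 3 x + 21 (mod 23) for (x, y) = (9, 21).
LHS: y^2 = 21^2 mod 23 = 4
RHS: x^3 + 3 x + 21 = 9^3 + 3*9 + 21 mod 23 = 18
LHS != RHS

No, not on the curve


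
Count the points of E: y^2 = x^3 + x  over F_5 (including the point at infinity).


For each x in F_5, count y with y^2 = x^3 + 1 x + 0 mod 5:
  x = 0: RHS = 0, y in [0]  -> 1 point(s)
  x = 2: RHS = 0, y in [0]  -> 1 point(s)
  x = 3: RHS = 0, y in [0]  -> 1 point(s)
Affine points: 3. Add the point at infinity: total = 4.

#E(F_5) = 4


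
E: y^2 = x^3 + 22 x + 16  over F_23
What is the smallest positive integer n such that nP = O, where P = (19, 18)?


Compute successive multiples of P until we hit O:
  1P = (19, 18)
  2P = (11, 18)
  3P = (16, 5)
  4P = (17, 6)
  5P = (0, 4)
  6P = (22, 4)
  7P = (14, 20)
  8P = (15, 8)
  ... (continuing to 20P)
  20P = O

ord(P) = 20


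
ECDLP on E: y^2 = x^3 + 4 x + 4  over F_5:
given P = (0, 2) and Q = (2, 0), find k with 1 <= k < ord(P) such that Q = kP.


Enumerate multiples of P until we hit Q = (2, 0):
  1P = (0, 2)
  2P = (1, 2)
  3P = (4, 3)
  4P = (2, 0)
Match found at i = 4.

k = 4


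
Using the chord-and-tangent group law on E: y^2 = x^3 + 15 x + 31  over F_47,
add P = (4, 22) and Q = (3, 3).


P != Q, so use the chord formula.
s = (y2 - y1) / (x2 - x1) = (28) / (46) mod 47 = 19
x3 = s^2 - x1 - x2 mod 47 = 19^2 - 4 - 3 = 25
y3 = s (x1 - x3) - y1 mod 47 = 19 * (4 - 25) - 22 = 2

P + Q = (25, 2)


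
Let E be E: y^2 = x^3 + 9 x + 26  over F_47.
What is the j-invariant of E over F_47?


Delta = -16(4 a^3 + 27 b^2) mod 47 = 41
-1728 * (4 a)^3 = -1728 * (4*9)^3 mod 47 = 23
j = 23 * 41^(-1) mod 47 = 4

j = 4 (mod 47)


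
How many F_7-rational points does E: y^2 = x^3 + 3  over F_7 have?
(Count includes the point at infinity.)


For each x in F_7, count y with y^2 = x^3 + 0 x + 3 mod 7:
  x = 1: RHS = 4, y in [2, 5]  -> 2 point(s)
  x = 2: RHS = 4, y in [2, 5]  -> 2 point(s)
  x = 3: RHS = 2, y in [3, 4]  -> 2 point(s)
  x = 4: RHS = 4, y in [2, 5]  -> 2 point(s)
  x = 5: RHS = 2, y in [3, 4]  -> 2 point(s)
  x = 6: RHS = 2, y in [3, 4]  -> 2 point(s)
Affine points: 12. Add the point at infinity: total = 13.

#E(F_7) = 13


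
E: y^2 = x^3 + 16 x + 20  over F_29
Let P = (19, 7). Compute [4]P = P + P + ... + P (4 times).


k = 4 = 100_2 (binary, LSB first: 001)
Double-and-add from P = (19, 7):
  bit 0 = 0: acc unchanged = O
  bit 1 = 0: acc unchanged = O
  bit 2 = 1: acc = O + (0, 7) = (0, 7)

4P = (0, 7)


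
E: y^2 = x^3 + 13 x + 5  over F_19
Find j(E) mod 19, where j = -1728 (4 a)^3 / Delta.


Delta = -16(4 a^3 + 27 b^2) mod 19 = 3
-1728 * (4 a)^3 = -1728 * (4*13)^3 mod 19 = 8
j = 8 * 3^(-1) mod 19 = 9

j = 9 (mod 19)


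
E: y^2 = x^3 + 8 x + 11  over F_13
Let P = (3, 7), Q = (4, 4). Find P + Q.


P != Q, so use the chord formula.
s = (y2 - y1) / (x2 - x1) = (10) / (1) mod 13 = 10
x3 = s^2 - x1 - x2 mod 13 = 10^2 - 3 - 4 = 2
y3 = s (x1 - x3) - y1 mod 13 = 10 * (3 - 2) - 7 = 3

P + Q = (2, 3)


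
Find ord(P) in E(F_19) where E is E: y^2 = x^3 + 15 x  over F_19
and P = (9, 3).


Compute successive multiples of P until we hit O:
  1P = (9, 3)
  2P = (7, 7)
  3P = (7, 12)
  4P = (9, 16)
  5P = O

ord(P) = 5


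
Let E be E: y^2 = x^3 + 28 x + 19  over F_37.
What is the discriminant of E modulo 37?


4 a^3 + 27 b^2 = 4*28^3 + 27*19^2 = 87808 + 9747 = 97555
Delta = -16 * (97555) = -1560880
Delta mod 37 = 2

Delta = 2 (mod 37)


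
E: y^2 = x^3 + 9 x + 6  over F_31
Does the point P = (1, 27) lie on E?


Check whether y^2 = x^3 + 9 x + 6 (mod 31) for (x, y) = (1, 27).
LHS: y^2 = 27^2 mod 31 = 16
RHS: x^3 + 9 x + 6 = 1^3 + 9*1 + 6 mod 31 = 16
LHS = RHS

Yes, on the curve


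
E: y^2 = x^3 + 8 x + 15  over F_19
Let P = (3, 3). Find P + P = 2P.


Doubling: s = (3 x1^2 + a) / (2 y1)
s = (3*3^2 + 8) / (2*3) mod 19 = 9
x3 = s^2 - 2 x1 mod 19 = 9^2 - 2*3 = 18
y3 = s (x1 - x3) - y1 mod 19 = 9 * (3 - 18) - 3 = 14

2P = (18, 14)


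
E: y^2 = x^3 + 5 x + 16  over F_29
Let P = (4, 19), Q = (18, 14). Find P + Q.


P != Q, so use the chord formula.
s = (y2 - y1) / (x2 - x1) = (24) / (14) mod 29 = 10
x3 = s^2 - x1 - x2 mod 29 = 10^2 - 4 - 18 = 20
y3 = s (x1 - x3) - y1 mod 29 = 10 * (4 - 20) - 19 = 24

P + Q = (20, 24)


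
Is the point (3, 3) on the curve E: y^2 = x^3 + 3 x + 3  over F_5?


Check whether y^2 = x^3 + 3 x + 3 (mod 5) for (x, y) = (3, 3).
LHS: y^2 = 3^2 mod 5 = 4
RHS: x^3 + 3 x + 3 = 3^3 + 3*3 + 3 mod 5 = 4
LHS = RHS

Yes, on the curve


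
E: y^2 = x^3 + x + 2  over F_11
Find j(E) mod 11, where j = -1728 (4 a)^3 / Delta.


Delta = -16(4 a^3 + 27 b^2) mod 11 = 1
-1728 * (4 a)^3 = -1728 * (4*1)^3 mod 11 = 2
j = 2 * 1^(-1) mod 11 = 2

j = 2 (mod 11)


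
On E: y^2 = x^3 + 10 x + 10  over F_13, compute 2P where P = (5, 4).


Doubling: s = (3 x1^2 + a) / (2 y1)
s = (3*5^2 + 10) / (2*4) mod 13 = 9
x3 = s^2 - 2 x1 mod 13 = 9^2 - 2*5 = 6
y3 = s (x1 - x3) - y1 mod 13 = 9 * (5 - 6) - 4 = 0

2P = (6, 0)


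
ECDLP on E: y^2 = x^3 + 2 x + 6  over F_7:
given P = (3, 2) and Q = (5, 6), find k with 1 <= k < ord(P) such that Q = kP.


Enumerate multiples of P until we hit Q = (5, 6):
  1P = (3, 2)
  2P = (5, 1)
  3P = (1, 4)
  4P = (4, 6)
  5P = (2, 2)
  6P = (2, 5)
  7P = (4, 1)
  8P = (1, 3)
  9P = (5, 6)
Match found at i = 9.

k = 9


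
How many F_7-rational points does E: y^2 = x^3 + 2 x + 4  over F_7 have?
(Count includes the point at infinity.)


For each x in F_7, count y with y^2 = x^3 + 2 x + 4 mod 7:
  x = 0: RHS = 4, y in [2, 5]  -> 2 point(s)
  x = 1: RHS = 0, y in [0]  -> 1 point(s)
  x = 2: RHS = 2, y in [3, 4]  -> 2 point(s)
  x = 3: RHS = 2, y in [3, 4]  -> 2 point(s)
  x = 6: RHS = 1, y in [1, 6]  -> 2 point(s)
Affine points: 9. Add the point at infinity: total = 10.

#E(F_7) = 10


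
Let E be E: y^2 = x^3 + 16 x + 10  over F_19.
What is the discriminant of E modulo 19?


4 a^3 + 27 b^2 = 4*16^3 + 27*10^2 = 16384 + 2700 = 19084
Delta = -16 * (19084) = -305344
Delta mod 19 = 5

Delta = 5 (mod 19)


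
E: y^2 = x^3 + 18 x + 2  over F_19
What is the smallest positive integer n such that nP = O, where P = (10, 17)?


Compute successive multiples of P until we hit O:
  1P = (10, 17)
  2P = (16, 4)
  3P = (13, 18)
  4P = (13, 1)
  5P = (16, 15)
  6P = (10, 2)
  7P = O

ord(P) = 7


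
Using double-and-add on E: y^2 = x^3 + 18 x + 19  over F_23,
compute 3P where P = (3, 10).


k = 3 = 11_2 (binary, LSB first: 11)
Double-and-add from P = (3, 10):
  bit 0 = 1: acc = O + (3, 10) = (3, 10)
  bit 1 = 1: acc = (3, 10) + (12, 10) = (8, 13)

3P = (8, 13)


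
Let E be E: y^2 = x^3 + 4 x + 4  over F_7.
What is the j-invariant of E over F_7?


Delta = -16(4 a^3 + 27 b^2) mod 7 = 3
-1728 * (4 a)^3 = -1728 * (4*4)^3 mod 7 = 1
j = 1 * 3^(-1) mod 7 = 5

j = 5 (mod 7)


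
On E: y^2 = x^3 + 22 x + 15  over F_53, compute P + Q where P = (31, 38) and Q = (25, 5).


P != Q, so use the chord formula.
s = (y2 - y1) / (x2 - x1) = (20) / (47) mod 53 = 32
x3 = s^2 - x1 - x2 mod 53 = 32^2 - 31 - 25 = 14
y3 = s (x1 - x3) - y1 mod 53 = 32 * (31 - 14) - 38 = 29

P + Q = (14, 29)


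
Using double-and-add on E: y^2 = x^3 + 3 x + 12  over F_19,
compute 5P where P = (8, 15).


k = 5 = 101_2 (binary, LSB first: 101)
Double-and-add from P = (8, 15):
  bit 0 = 1: acc = O + (8, 15) = (8, 15)
  bit 1 = 0: acc unchanged = (8, 15)
  bit 2 = 1: acc = (8, 15) + (12, 3) = (8, 4)

5P = (8, 4)


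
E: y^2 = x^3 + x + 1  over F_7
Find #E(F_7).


For each x in F_7, count y with y^2 = x^3 + 1 x + 1 mod 7:
  x = 0: RHS = 1, y in [1, 6]  -> 2 point(s)
  x = 2: RHS = 4, y in [2, 5]  -> 2 point(s)
Affine points: 4. Add the point at infinity: total = 5.

#E(F_7) = 5


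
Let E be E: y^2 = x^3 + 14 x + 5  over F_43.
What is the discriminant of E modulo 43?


4 a^3 + 27 b^2 = 4*14^3 + 27*5^2 = 10976 + 675 = 11651
Delta = -16 * (11651) = -186416
Delta mod 43 = 32

Delta = 32 (mod 43)


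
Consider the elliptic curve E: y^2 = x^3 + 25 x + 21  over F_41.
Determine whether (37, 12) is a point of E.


Check whether y^2 = x^3 + 25 x + 21 (mod 41) for (x, y) = (37, 12).
LHS: y^2 = 12^2 mod 41 = 21
RHS: x^3 + 25 x + 21 = 37^3 + 25*37 + 21 mod 41 = 21
LHS = RHS

Yes, on the curve


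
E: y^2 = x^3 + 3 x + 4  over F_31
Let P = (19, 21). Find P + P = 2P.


Doubling: s = (3 x1^2 + a) / (2 y1)
s = (3*19^2 + 3) / (2*21) mod 31 = 17
x3 = s^2 - 2 x1 mod 31 = 17^2 - 2*19 = 3
y3 = s (x1 - x3) - y1 mod 31 = 17 * (19 - 3) - 21 = 3

2P = (3, 3)


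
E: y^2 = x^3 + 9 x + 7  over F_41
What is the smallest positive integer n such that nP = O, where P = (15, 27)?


Compute successive multiples of P until we hit O:
  1P = (15, 27)
  2P = (12, 11)
  3P = (6, 21)
  4P = (25, 21)
  5P = (3, 15)
  6P = (24, 5)
  7P = (10, 20)
  8P = (36, 1)
  ... (continuing to 31P)
  31P = O

ord(P) = 31


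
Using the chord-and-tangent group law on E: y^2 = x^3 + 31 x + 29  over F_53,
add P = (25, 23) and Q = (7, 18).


P != Q, so use the chord formula.
s = (y2 - y1) / (x2 - x1) = (48) / (35) mod 53 = 15
x3 = s^2 - x1 - x2 mod 53 = 15^2 - 25 - 7 = 34
y3 = s (x1 - x3) - y1 mod 53 = 15 * (25 - 34) - 23 = 1

P + Q = (34, 1)


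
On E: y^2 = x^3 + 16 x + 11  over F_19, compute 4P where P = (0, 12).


k = 4 = 100_2 (binary, LSB first: 001)
Double-and-add from P = (0, 12):
  bit 0 = 0: acc unchanged = O
  bit 1 = 0: acc unchanged = O
  bit 2 = 1: acc = O + (4, 14) = (4, 14)

4P = (4, 14)


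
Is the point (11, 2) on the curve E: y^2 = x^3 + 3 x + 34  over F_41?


Check whether y^2 = x^3 + 3 x + 34 (mod 41) for (x, y) = (11, 2).
LHS: y^2 = 2^2 mod 41 = 4
RHS: x^3 + 3 x + 34 = 11^3 + 3*11 + 34 mod 41 = 4
LHS = RHS

Yes, on the curve


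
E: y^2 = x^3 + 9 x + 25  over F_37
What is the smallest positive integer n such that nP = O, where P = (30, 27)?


Compute successive multiples of P until we hit O:
  1P = (30, 27)
  2P = (26, 1)
  3P = (14, 3)
  4P = (23, 2)
  5P = (33, 31)
  6P = (21, 22)
  7P = (16, 26)
  8P = (18, 32)
  ... (continuing to 41P)
  41P = O

ord(P) = 41


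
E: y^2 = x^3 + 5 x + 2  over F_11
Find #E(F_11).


For each x in F_11, count y with y^2 = x^3 + 5 x + 2 mod 11:
  x = 2: RHS = 9, y in [3, 8]  -> 2 point(s)
  x = 3: RHS = 0, y in [0]  -> 1 point(s)
  x = 4: RHS = 9, y in [3, 8]  -> 2 point(s)
  x = 5: RHS = 9, y in [3, 8]  -> 2 point(s)
  x = 8: RHS = 4, y in [2, 9]  -> 2 point(s)
Affine points: 9. Add the point at infinity: total = 10.

#E(F_11) = 10


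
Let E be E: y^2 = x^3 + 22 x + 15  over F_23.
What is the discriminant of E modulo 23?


4 a^3 + 27 b^2 = 4*22^3 + 27*15^2 = 42592 + 6075 = 48667
Delta = -16 * (48667) = -778672
Delta mod 23 = 16

Delta = 16 (mod 23)


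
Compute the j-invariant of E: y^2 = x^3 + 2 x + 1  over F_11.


Delta = -16(4 a^3 + 27 b^2) mod 11 = 2
-1728 * (4 a)^3 = -1728 * (4*2)^3 mod 11 = 5
j = 5 * 2^(-1) mod 11 = 8

j = 8 (mod 11)


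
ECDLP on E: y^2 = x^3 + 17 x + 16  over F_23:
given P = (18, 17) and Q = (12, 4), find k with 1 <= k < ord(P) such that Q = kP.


Enumerate multiples of P until we hit Q = (12, 4):
  1P = (18, 17)
  2P = (10, 6)
  3P = (3, 18)
  4P = (11, 4)
  5P = (12, 4)
Match found at i = 5.

k = 5


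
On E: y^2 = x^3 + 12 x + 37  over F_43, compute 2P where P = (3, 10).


Doubling: s = (3 x1^2 + a) / (2 y1)
s = (3*3^2 + 12) / (2*10) mod 43 = 17
x3 = s^2 - 2 x1 mod 43 = 17^2 - 2*3 = 25
y3 = s (x1 - x3) - y1 mod 43 = 17 * (3 - 25) - 10 = 3

2P = (25, 3)


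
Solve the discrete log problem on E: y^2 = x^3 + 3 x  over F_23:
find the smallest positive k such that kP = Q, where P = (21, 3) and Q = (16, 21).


Enumerate multiples of P until we hit Q = (16, 21):
  1P = (21, 3)
  2P = (16, 21)
Match found at i = 2.

k = 2


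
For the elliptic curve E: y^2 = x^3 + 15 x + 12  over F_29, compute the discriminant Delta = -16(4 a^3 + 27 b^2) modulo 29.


4 a^3 + 27 b^2 = 4*15^3 + 27*12^2 = 13500 + 3888 = 17388
Delta = -16 * (17388) = -278208
Delta mod 29 = 18

Delta = 18 (mod 29)


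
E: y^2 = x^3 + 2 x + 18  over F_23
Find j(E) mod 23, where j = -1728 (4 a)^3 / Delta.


Delta = -16(4 a^3 + 27 b^2) mod 23 = 4
-1728 * (4 a)^3 = -1728 * (4*2)^3 mod 23 = 5
j = 5 * 4^(-1) mod 23 = 7

j = 7 (mod 23)


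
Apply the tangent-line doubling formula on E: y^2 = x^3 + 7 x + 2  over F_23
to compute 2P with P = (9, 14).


Doubling: s = (3 x1^2 + a) / (2 y1)
s = (3*9^2 + 7) / (2*14) mod 23 = 4
x3 = s^2 - 2 x1 mod 23 = 4^2 - 2*9 = 21
y3 = s (x1 - x3) - y1 mod 23 = 4 * (9 - 21) - 14 = 7

2P = (21, 7)


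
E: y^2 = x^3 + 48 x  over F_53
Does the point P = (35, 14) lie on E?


Check whether y^2 = x^3 + 48 x + 0 (mod 53) for (x, y) = (35, 14).
LHS: y^2 = 14^2 mod 53 = 37
RHS: x^3 + 48 x + 0 = 35^3 + 48*35 + 0 mod 53 = 35
LHS != RHS

No, not on the curve


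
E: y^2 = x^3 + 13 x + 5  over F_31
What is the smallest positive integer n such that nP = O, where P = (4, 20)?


Compute successive multiples of P until we hit O:
  1P = (4, 20)
  2P = (10, 22)
  3P = (24, 25)
  4P = (5, 3)
  5P = (1, 22)
  6P = (23, 3)
  7P = (20, 9)
  8P = (26, 30)
  ... (continuing to 19P)
  19P = O

ord(P) = 19


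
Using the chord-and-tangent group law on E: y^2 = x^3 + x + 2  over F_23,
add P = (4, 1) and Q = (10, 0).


P != Q, so use the chord formula.
s = (y2 - y1) / (x2 - x1) = (22) / (6) mod 23 = 19
x3 = s^2 - x1 - x2 mod 23 = 19^2 - 4 - 10 = 2
y3 = s (x1 - x3) - y1 mod 23 = 19 * (4 - 2) - 1 = 14

P + Q = (2, 14)


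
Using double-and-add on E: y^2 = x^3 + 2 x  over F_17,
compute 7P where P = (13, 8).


k = 7 = 111_2 (binary, LSB first: 111)
Double-and-add from P = (13, 8):
  bit 0 = 1: acc = O + (13, 8) = (13, 8)
  bit 1 = 1: acc = (13, 8) + (9, 13) = (4, 2)
  bit 2 = 1: acc = (4, 2) + (8, 1) = (4, 15)

7P = (4, 15)


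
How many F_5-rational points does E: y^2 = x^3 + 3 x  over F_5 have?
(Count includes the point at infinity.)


For each x in F_5, count y with y^2 = x^3 + 3 x + 0 mod 5:
  x = 0: RHS = 0, y in [0]  -> 1 point(s)
  x = 1: RHS = 4, y in [2, 3]  -> 2 point(s)
  x = 2: RHS = 4, y in [2, 3]  -> 2 point(s)
  x = 3: RHS = 1, y in [1, 4]  -> 2 point(s)
  x = 4: RHS = 1, y in [1, 4]  -> 2 point(s)
Affine points: 9. Add the point at infinity: total = 10.

#E(F_5) = 10


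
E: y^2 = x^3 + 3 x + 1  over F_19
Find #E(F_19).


For each x in F_19, count y with y^2 = x^3 + 3 x + 1 mod 19:
  x = 0: RHS = 1, y in [1, 18]  -> 2 point(s)
  x = 1: RHS = 5, y in [9, 10]  -> 2 point(s)
  x = 4: RHS = 1, y in [1, 18]  -> 2 point(s)
  x = 6: RHS = 7, y in [8, 11]  -> 2 point(s)
  x = 7: RHS = 4, y in [2, 17]  -> 2 point(s)
  x = 8: RHS = 5, y in [9, 10]  -> 2 point(s)
  x = 9: RHS = 16, y in [4, 15]  -> 2 point(s)
  x = 10: RHS = 5, y in [9, 10]  -> 2 point(s)
  x = 11: RHS = 16, y in [4, 15]  -> 2 point(s)
  x = 12: RHS = 17, y in [6, 13]  -> 2 point(s)
  x = 15: RHS = 1, y in [1, 18]  -> 2 point(s)
  x = 17: RHS = 6, y in [5, 14]  -> 2 point(s)
  x = 18: RHS = 16, y in [4, 15]  -> 2 point(s)
Affine points: 26. Add the point at infinity: total = 27.

#E(F_19) = 27


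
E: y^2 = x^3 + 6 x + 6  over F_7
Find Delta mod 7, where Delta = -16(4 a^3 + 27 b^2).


4 a^3 + 27 b^2 = 4*6^3 + 27*6^2 = 864 + 972 = 1836
Delta = -16 * (1836) = -29376
Delta mod 7 = 3

Delta = 3 (mod 7)


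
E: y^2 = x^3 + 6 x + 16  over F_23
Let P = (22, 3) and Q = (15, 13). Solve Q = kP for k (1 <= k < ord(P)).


Enumerate multiples of P until we hit Q = (15, 13):
  1P = (22, 3)
  2P = (10, 15)
  3P = (15, 13)
Match found at i = 3.

k = 3


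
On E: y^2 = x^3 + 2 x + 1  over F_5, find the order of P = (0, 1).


Compute successive multiples of P until we hit O:
  1P = (0, 1)
  2P = (1, 3)
  3P = (3, 3)
  4P = (3, 2)
  5P = (1, 2)
  6P = (0, 4)
  7P = O

ord(P) = 7


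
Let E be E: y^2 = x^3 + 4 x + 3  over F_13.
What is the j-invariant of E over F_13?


Delta = -16(4 a^3 + 27 b^2) mod 13 = 11
-1728 * (4 a)^3 = -1728 * (4*4)^3 mod 13 = 1
j = 1 * 11^(-1) mod 13 = 6

j = 6 (mod 13)


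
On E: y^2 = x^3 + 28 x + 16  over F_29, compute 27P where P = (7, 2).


k = 27 = 11011_2 (binary, LSB first: 11011)
Double-and-add from P = (7, 2):
  bit 0 = 1: acc = O + (7, 2) = (7, 2)
  bit 1 = 1: acc = (7, 2) + (6, 20) = (21, 18)
  bit 2 = 0: acc unchanged = (21, 18)
  bit 3 = 1: acc = (21, 18) + (14, 7) = (16, 23)
  bit 4 = 1: acc = (16, 23) + (23, 3) = (10, 22)

27P = (10, 22)


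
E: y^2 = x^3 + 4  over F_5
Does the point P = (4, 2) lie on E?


Check whether y^2 = x^3 + 0 x + 4 (mod 5) for (x, y) = (4, 2).
LHS: y^2 = 2^2 mod 5 = 4
RHS: x^3 + 0 x + 4 = 4^3 + 0*4 + 4 mod 5 = 3
LHS != RHS

No, not on the curve


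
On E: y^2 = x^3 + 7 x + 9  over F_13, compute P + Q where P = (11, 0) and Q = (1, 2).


P != Q, so use the chord formula.
s = (y2 - y1) / (x2 - x1) = (2) / (3) mod 13 = 5
x3 = s^2 - x1 - x2 mod 13 = 5^2 - 11 - 1 = 0
y3 = s (x1 - x3) - y1 mod 13 = 5 * (11 - 0) - 0 = 3

P + Q = (0, 3)


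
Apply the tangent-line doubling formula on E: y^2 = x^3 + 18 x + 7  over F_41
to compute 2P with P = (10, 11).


Doubling: s = (3 x1^2 + a) / (2 y1)
s = (3*10^2 + 18) / (2*11) mod 41 = 7
x3 = s^2 - 2 x1 mod 41 = 7^2 - 2*10 = 29
y3 = s (x1 - x3) - y1 mod 41 = 7 * (10 - 29) - 11 = 20

2P = (29, 20)


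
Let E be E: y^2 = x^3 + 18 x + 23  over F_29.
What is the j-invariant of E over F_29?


Delta = -16(4 a^3 + 27 b^2) mod 29 = 3
-1728 * (4 a)^3 = -1728 * (4*18)^3 mod 29 = 13
j = 13 * 3^(-1) mod 29 = 14

j = 14 (mod 29)


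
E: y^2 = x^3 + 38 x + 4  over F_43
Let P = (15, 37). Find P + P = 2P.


Doubling: s = (3 x1^2 + a) / (2 y1)
s = (3*15^2 + 38) / (2*37) mod 43 = 23
x3 = s^2 - 2 x1 mod 43 = 23^2 - 2*15 = 26
y3 = s (x1 - x3) - y1 mod 43 = 23 * (15 - 26) - 37 = 11

2P = (26, 11)


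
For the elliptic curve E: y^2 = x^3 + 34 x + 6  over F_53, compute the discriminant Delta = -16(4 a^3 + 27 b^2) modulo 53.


4 a^3 + 27 b^2 = 4*34^3 + 27*6^2 = 157216 + 972 = 158188
Delta = -16 * (158188) = -2531008
Delta mod 53 = 7

Delta = 7 (mod 53)


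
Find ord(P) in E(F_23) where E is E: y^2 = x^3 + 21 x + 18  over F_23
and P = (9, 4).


Compute successive multiples of P until we hit O:
  1P = (9, 4)
  2P = (13, 2)
  3P = (7, 18)
  4P = (10, 3)
  5P = (5, 15)
  6P = (18, 15)
  7P = (8, 10)
  8P = (19, 10)
  ... (continuing to 23P)
  23P = O

ord(P) = 23


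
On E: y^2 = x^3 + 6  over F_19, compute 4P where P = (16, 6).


k = 4 = 100_2 (binary, LSB first: 001)
Double-and-add from P = (16, 6):
  bit 0 = 0: acc unchanged = O
  bit 1 = 0: acc unchanged = O
  bit 2 = 1: acc = O + (5, 6) = (5, 6)

4P = (5, 6)


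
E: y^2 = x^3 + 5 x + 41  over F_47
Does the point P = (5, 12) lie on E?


Check whether y^2 = x^3 + 5 x + 41 (mod 47) for (x, y) = (5, 12).
LHS: y^2 = 12^2 mod 47 = 3
RHS: x^3 + 5 x + 41 = 5^3 + 5*5 + 41 mod 47 = 3
LHS = RHS

Yes, on the curve


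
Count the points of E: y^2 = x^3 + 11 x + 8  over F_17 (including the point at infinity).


For each x in F_17, count y with y^2 = x^3 + 11 x + 8 mod 17:
  x = 0: RHS = 8, y in [5, 12]  -> 2 point(s)
  x = 2: RHS = 4, y in [2, 15]  -> 2 point(s)
  x = 3: RHS = 0, y in [0]  -> 1 point(s)
  x = 5: RHS = 1, y in [1, 16]  -> 2 point(s)
  x = 6: RHS = 1, y in [1, 16]  -> 2 point(s)
  x = 8: RHS = 13, y in [8, 9]  -> 2 point(s)
  x = 10: RHS = 13, y in [8, 9]  -> 2 point(s)
  x = 11: RHS = 15, y in [7, 10]  -> 2 point(s)
  x = 12: RHS = 15, y in [7, 10]  -> 2 point(s)
  x = 13: RHS = 2, y in [6, 11]  -> 2 point(s)
  x = 14: RHS = 16, y in [4, 13]  -> 2 point(s)
  x = 16: RHS = 13, y in [8, 9]  -> 2 point(s)
Affine points: 23. Add the point at infinity: total = 24.

#E(F_17) = 24


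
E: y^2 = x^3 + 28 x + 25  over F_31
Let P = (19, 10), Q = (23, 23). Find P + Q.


P != Q, so use the chord formula.
s = (y2 - y1) / (x2 - x1) = (13) / (4) mod 31 = 11
x3 = s^2 - x1 - x2 mod 31 = 11^2 - 19 - 23 = 17
y3 = s (x1 - x3) - y1 mod 31 = 11 * (19 - 17) - 10 = 12

P + Q = (17, 12)


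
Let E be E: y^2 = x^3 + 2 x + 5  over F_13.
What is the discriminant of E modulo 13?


4 a^3 + 27 b^2 = 4*2^3 + 27*5^2 = 32 + 675 = 707
Delta = -16 * (707) = -11312
Delta mod 13 = 11

Delta = 11 (mod 13)


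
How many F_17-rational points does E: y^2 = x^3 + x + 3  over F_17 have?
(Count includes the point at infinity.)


For each x in F_17, count y with y^2 = x^3 + 1 x + 3 mod 17:
  x = 2: RHS = 13, y in [8, 9]  -> 2 point(s)
  x = 3: RHS = 16, y in [4, 13]  -> 2 point(s)
  x = 6: RHS = 4, y in [2, 15]  -> 2 point(s)
  x = 7: RHS = 13, y in [8, 9]  -> 2 point(s)
  x = 8: RHS = 13, y in [8, 9]  -> 2 point(s)
  x = 11: RHS = 2, y in [6, 11]  -> 2 point(s)
  x = 12: RHS = 9, y in [3, 14]  -> 2 point(s)
  x = 16: RHS = 1, y in [1, 16]  -> 2 point(s)
Affine points: 16. Add the point at infinity: total = 17.

#E(F_17) = 17


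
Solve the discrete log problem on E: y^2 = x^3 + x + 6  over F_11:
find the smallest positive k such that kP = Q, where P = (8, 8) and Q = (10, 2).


Enumerate multiples of P until we hit Q = (10, 2):
  1P = (8, 8)
  2P = (7, 2)
  3P = (10, 2)
Match found at i = 3.

k = 3


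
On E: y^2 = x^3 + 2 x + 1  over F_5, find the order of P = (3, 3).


Compute successive multiples of P until we hit O:
  1P = (3, 3)
  2P = (0, 4)
  3P = (1, 3)
  4P = (1, 2)
  5P = (0, 1)
  6P = (3, 2)
  7P = O

ord(P) = 7


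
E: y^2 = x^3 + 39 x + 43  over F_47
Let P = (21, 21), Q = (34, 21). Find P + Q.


P != Q, so use the chord formula.
s = (y2 - y1) / (x2 - x1) = (0) / (13) mod 47 = 0
x3 = s^2 - x1 - x2 mod 47 = 0^2 - 21 - 34 = 39
y3 = s (x1 - x3) - y1 mod 47 = 0 * (21 - 39) - 21 = 26

P + Q = (39, 26)


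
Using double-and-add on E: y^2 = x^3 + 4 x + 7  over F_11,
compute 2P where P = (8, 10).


k = 2 = 10_2 (binary, LSB first: 01)
Double-and-add from P = (8, 10):
  bit 0 = 0: acc unchanged = O
  bit 1 = 1: acc = O + (7, 2) = (7, 2)

2P = (7, 2)


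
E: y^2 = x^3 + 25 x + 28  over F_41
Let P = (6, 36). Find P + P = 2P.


Doubling: s = (3 x1^2 + a) / (2 y1)
s = (3*6^2 + 25) / (2*36) mod 41 = 40
x3 = s^2 - 2 x1 mod 41 = 40^2 - 2*6 = 30
y3 = s (x1 - x3) - y1 mod 41 = 40 * (6 - 30) - 36 = 29

2P = (30, 29)


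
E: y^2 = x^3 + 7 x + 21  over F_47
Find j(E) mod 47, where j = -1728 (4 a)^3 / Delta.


Delta = -16(4 a^3 + 27 b^2) mod 47 = 23
-1728 * (4 a)^3 = -1728 * (4*7)^3 mod 47 = 33
j = 33 * 23^(-1) mod 47 = 28

j = 28 (mod 47)


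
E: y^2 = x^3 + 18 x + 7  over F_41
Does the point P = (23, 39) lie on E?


Check whether y^2 = x^3 + 18 x + 7 (mod 41) for (x, y) = (23, 39).
LHS: y^2 = 39^2 mod 41 = 4
RHS: x^3 + 18 x + 7 = 23^3 + 18*23 + 7 mod 41 = 1
LHS != RHS

No, not on the curve


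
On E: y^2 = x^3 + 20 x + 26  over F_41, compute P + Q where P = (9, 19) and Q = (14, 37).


P != Q, so use the chord formula.
s = (y2 - y1) / (x2 - x1) = (18) / (5) mod 41 = 20
x3 = s^2 - x1 - x2 mod 41 = 20^2 - 9 - 14 = 8
y3 = s (x1 - x3) - y1 mod 41 = 20 * (9 - 8) - 19 = 1

P + Q = (8, 1)


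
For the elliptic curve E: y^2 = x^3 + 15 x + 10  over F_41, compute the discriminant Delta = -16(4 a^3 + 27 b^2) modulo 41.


4 a^3 + 27 b^2 = 4*15^3 + 27*10^2 = 13500 + 2700 = 16200
Delta = -16 * (16200) = -259200
Delta mod 41 = 2

Delta = 2 (mod 41)


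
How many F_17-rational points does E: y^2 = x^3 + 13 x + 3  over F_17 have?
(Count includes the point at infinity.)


For each x in F_17, count y with y^2 = x^3 + 13 x + 3 mod 17:
  x = 1: RHS = 0, y in [0]  -> 1 point(s)
  x = 3: RHS = 1, y in [1, 16]  -> 2 point(s)
  x = 4: RHS = 0, y in [0]  -> 1 point(s)
  x = 6: RHS = 8, y in [5, 12]  -> 2 point(s)
  x = 9: RHS = 16, y in [4, 13]  -> 2 point(s)
  x = 11: RHS = 15, y in [7, 10]  -> 2 point(s)
  x = 12: RHS = 0, y in [0]  -> 1 point(s)
Affine points: 11. Add the point at infinity: total = 12.

#E(F_17) = 12


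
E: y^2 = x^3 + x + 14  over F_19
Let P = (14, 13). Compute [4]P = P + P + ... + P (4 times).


k = 4 = 100_2 (binary, LSB first: 001)
Double-and-add from P = (14, 13):
  bit 0 = 0: acc unchanged = O
  bit 1 = 0: acc unchanged = O
  bit 2 = 1: acc = O + (5, 7) = (5, 7)

4P = (5, 7)


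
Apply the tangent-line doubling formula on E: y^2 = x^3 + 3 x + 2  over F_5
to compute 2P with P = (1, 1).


Doubling: s = (3 x1^2 + a) / (2 y1)
s = (3*1^2 + 3) / (2*1) mod 5 = 3
x3 = s^2 - 2 x1 mod 5 = 3^2 - 2*1 = 2
y3 = s (x1 - x3) - y1 mod 5 = 3 * (1 - 2) - 1 = 1

2P = (2, 1)


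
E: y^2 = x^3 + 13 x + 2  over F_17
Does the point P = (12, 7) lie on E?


Check whether y^2 = x^3 + 13 x + 2 (mod 17) for (x, y) = (12, 7).
LHS: y^2 = 7^2 mod 17 = 15
RHS: x^3 + 13 x + 2 = 12^3 + 13*12 + 2 mod 17 = 16
LHS != RHS

No, not on the curve


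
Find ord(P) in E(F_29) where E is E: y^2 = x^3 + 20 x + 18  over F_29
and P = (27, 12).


Compute successive multiples of P until we hit O:
  1P = (27, 12)
  2P = (9, 12)
  3P = (22, 17)
  4P = (10, 0)
  5P = (22, 12)
  6P = (9, 17)
  7P = (27, 17)
  8P = O

ord(P) = 8


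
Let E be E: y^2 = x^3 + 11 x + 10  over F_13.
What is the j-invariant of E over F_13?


Delta = -16(4 a^3 + 27 b^2) mod 13 = 4
-1728 * (4 a)^3 = -1728 * (4*11)^3 mod 13 = 8
j = 8 * 4^(-1) mod 13 = 2

j = 2 (mod 13)
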